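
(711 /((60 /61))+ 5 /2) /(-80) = -14507 /1600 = -9.07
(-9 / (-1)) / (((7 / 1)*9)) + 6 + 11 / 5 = 8.34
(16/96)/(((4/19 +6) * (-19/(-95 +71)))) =2/59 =0.03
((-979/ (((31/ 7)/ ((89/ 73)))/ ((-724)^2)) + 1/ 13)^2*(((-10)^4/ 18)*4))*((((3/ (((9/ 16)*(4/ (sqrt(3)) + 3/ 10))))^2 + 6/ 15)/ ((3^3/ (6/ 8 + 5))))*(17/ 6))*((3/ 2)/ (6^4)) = 94176518941110511790286320963964151625/ 505808119156144471524 - 1080635389130366503091241055840000000*sqrt(3)/ 42150676596345372627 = 141784861578709610.09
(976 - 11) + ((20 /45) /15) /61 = 7946779 /8235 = 965.00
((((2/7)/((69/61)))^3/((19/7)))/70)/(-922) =-453962/4934758717665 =-0.00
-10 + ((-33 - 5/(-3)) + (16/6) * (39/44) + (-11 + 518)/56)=-55285/1848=-29.92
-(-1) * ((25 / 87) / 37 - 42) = -135173 / 3219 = -41.99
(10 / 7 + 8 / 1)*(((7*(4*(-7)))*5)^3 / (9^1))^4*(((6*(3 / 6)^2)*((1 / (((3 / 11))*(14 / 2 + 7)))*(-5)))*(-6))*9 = 9688849344072531024465920000000000000 / 81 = 119615424000895444746492800000000000.00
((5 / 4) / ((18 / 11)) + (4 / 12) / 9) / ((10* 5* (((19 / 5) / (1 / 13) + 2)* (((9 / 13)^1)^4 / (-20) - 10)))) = -4941053 / 158729930316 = -0.00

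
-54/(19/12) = -648/19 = -34.11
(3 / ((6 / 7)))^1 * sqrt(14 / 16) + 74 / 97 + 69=7 * sqrt(14) / 8 + 6767 / 97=73.04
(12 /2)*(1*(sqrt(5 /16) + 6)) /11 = 3*sqrt(5) /22 + 36 /11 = 3.58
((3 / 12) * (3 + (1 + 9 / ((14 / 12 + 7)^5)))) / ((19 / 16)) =4519883920 / 5367029731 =0.84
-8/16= -0.50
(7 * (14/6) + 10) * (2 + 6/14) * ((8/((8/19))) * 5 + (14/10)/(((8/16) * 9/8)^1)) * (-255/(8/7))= -100159597/72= -1391105.51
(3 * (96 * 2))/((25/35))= 4032/5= 806.40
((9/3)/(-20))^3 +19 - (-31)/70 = 1088611/56000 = 19.44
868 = 868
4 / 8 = 1 / 2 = 0.50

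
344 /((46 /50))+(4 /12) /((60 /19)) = 1548437 /4140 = 374.02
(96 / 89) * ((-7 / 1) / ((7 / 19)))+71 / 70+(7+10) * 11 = 1043649 / 6230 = 167.52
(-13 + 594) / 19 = 581 / 19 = 30.58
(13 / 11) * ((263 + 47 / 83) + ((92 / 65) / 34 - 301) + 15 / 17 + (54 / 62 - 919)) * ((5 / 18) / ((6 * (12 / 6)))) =-1357097791 / 51964308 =-26.12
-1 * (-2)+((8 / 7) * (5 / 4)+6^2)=276 / 7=39.43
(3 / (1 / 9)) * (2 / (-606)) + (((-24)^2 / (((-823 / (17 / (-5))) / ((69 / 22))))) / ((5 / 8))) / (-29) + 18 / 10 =861198048 / 662905925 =1.30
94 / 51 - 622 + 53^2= 111631 / 51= 2188.84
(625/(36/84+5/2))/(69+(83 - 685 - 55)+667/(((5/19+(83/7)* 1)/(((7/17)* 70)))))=0.21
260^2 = 67600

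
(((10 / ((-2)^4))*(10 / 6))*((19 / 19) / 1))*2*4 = 25 / 3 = 8.33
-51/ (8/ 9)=-459/ 8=-57.38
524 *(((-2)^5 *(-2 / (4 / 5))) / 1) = 41920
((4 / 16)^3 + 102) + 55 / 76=124931 / 1216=102.74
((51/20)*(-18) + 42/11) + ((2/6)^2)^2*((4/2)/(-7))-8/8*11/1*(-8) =2863697/62370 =45.91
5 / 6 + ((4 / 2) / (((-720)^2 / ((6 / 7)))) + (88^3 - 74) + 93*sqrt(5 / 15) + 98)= 31*sqrt(3) + 206084642401 / 302400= 681550.53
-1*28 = -28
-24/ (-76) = 6/ 19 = 0.32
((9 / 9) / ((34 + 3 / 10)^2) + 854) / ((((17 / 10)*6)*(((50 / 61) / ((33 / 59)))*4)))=1982851299 / 138825820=14.28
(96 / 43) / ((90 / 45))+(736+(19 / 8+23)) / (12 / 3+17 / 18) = 2374305 / 15308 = 155.10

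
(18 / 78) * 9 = 27 / 13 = 2.08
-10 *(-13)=130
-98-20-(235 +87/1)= -440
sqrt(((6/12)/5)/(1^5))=sqrt(10)/10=0.32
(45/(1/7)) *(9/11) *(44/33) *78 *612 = 16403825.45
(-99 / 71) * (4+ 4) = -792 / 71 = -11.15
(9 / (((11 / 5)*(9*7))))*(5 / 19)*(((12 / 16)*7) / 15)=5 / 836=0.01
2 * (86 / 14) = 86 / 7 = 12.29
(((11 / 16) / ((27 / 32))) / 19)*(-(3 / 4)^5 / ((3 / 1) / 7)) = -231 / 9728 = -0.02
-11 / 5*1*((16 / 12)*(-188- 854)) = 45848 / 15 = 3056.53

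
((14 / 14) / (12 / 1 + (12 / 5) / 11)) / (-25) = -11 / 3360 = -0.00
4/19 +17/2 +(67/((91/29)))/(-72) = 1047439/124488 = 8.41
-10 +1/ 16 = -159/ 16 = -9.94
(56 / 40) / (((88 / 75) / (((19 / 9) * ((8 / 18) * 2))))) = 665 / 297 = 2.24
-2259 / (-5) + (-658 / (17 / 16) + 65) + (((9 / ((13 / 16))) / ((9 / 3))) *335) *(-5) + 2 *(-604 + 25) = -8226846 / 1105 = -7445.11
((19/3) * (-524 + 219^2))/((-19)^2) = 47437/57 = 832.23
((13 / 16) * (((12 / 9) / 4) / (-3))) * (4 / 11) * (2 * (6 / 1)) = -13 / 33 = -0.39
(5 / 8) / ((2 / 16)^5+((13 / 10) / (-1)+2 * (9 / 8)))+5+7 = 1970236 / 155653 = 12.66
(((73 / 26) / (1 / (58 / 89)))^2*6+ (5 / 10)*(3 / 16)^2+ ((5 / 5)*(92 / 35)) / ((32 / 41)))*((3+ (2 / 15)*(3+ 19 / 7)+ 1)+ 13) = 210029966520799 / 503760391680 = 416.92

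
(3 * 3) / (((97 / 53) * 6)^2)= 2809 / 37636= 0.07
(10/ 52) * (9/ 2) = 45/ 52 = 0.87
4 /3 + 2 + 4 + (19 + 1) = 82 /3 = 27.33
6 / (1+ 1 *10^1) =6 / 11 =0.55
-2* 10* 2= -40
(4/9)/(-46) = -2/207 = -0.01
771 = 771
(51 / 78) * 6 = 51 / 13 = 3.92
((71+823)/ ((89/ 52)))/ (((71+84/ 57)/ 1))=294424/ 40851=7.21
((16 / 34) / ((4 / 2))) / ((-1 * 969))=-4 / 16473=-0.00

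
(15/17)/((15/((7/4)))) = 7/68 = 0.10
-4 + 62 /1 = 58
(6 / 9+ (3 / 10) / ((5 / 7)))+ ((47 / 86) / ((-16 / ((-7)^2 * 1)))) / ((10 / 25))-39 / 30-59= -13085257 / 206400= -63.40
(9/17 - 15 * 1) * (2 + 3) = -1230/17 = -72.35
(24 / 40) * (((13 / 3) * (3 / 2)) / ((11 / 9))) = 351 / 110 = 3.19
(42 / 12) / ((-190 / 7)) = -49 / 380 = -0.13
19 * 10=190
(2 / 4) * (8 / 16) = 0.25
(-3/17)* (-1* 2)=6/17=0.35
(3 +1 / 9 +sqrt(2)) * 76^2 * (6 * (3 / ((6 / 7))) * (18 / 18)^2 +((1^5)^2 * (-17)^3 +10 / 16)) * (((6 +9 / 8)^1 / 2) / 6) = -1878796703 / 36 -268399529 * sqrt(2) / 16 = -75912188.18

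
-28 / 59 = -0.47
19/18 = 1.06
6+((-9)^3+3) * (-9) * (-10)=-65334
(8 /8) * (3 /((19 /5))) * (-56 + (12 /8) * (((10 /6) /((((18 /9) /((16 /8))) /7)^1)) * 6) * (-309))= -25658.68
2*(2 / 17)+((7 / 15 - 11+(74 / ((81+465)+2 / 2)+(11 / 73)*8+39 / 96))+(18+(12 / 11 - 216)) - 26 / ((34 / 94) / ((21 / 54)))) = -2509815901951 / 10752619680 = -233.41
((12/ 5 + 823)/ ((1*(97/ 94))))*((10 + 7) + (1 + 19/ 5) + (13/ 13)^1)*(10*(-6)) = -530699184/ 485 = -1094225.12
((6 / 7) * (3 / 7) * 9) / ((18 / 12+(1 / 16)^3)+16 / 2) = 221184 / 635579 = 0.35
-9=-9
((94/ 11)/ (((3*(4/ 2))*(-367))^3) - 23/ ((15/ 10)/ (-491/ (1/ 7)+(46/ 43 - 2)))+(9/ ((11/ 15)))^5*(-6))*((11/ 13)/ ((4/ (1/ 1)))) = -59811565774880104946693/ 174769034934512304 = -342232.05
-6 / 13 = -0.46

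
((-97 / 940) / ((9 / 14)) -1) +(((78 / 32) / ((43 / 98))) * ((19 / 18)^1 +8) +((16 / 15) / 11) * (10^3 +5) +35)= 2906743589 / 16006320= 181.60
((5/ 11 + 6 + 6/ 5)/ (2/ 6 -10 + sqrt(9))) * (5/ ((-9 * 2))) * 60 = 19.14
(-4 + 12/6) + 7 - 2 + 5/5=4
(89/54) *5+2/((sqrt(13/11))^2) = 9.93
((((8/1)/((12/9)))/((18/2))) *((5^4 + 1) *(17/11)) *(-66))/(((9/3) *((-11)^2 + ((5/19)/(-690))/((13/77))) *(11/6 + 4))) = -2901945696/144351515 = -20.10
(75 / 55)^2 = 225 / 121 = 1.86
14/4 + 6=19/2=9.50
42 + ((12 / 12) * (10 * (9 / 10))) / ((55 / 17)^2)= 129651 / 3025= 42.86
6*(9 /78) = 9 /13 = 0.69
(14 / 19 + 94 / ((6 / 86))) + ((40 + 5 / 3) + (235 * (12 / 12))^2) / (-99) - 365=2397265 / 5643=424.82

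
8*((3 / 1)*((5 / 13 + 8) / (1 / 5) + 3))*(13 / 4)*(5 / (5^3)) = 3504 / 25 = 140.16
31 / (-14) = -31 / 14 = -2.21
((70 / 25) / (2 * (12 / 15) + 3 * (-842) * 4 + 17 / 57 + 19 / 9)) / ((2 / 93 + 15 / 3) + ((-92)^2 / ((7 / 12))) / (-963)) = 27793143 / 1007118572246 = 0.00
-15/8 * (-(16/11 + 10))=945/44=21.48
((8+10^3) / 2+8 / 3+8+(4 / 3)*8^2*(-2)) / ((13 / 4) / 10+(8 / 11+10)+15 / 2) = 151360 / 8163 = 18.54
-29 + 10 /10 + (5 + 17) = -6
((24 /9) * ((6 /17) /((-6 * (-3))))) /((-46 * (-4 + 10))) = -0.00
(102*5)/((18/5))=425/3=141.67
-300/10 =-30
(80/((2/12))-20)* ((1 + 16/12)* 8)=25760/3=8586.67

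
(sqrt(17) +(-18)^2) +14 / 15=sqrt(17) +4874 / 15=329.06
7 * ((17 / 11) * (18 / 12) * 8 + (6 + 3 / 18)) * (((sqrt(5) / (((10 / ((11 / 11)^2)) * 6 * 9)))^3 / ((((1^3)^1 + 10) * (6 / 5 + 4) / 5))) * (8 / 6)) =11417 * sqrt(5) / 17833742784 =0.00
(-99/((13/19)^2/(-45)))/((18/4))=357390/169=2114.73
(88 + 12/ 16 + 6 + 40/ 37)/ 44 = 14183/ 6512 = 2.18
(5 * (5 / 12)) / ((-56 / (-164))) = 1025 / 168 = 6.10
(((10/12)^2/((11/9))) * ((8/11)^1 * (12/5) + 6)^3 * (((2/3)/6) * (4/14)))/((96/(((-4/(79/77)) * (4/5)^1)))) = -715822/2628725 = -0.27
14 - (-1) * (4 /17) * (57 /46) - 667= -255209 /391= -652.71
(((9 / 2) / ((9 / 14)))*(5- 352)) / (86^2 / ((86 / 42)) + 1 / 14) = -34006 / 50569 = -0.67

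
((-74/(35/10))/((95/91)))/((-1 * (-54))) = -962/2565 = -0.38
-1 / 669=-0.00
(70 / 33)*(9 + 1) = 700 / 33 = 21.21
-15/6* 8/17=-20/17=-1.18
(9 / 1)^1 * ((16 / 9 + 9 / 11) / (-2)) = -257 / 22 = -11.68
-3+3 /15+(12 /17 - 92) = -7998 /85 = -94.09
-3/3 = -1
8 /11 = 0.73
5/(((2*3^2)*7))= 5/126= 0.04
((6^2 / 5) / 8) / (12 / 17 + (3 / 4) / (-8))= 272 / 185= 1.47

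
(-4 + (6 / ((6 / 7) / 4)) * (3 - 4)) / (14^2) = -8 / 49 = -0.16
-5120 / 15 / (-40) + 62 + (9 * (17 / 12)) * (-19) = -10303 / 60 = -171.72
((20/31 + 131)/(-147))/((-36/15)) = 2915/7812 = 0.37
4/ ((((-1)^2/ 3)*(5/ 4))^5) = 995328/ 3125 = 318.50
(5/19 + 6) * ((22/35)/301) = 374/28595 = 0.01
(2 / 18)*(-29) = -29 / 9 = -3.22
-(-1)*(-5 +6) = 1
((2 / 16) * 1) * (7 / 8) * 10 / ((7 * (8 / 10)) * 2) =25 / 256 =0.10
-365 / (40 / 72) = -657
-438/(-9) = 146/3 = 48.67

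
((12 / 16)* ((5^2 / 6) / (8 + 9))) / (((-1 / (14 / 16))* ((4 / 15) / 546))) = -716625 / 2176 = -329.33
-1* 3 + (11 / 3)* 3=8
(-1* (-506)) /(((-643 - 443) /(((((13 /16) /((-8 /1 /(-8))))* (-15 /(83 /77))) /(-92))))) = -55055 /961472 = -0.06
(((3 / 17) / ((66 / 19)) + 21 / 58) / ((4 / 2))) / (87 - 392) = -2239 / 3308030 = -0.00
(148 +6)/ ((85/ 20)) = 616/ 17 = 36.24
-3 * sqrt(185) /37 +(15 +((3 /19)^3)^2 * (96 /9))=705695991 /47045881 - 3 * sqrt(185) /37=13.90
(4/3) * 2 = 8/3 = 2.67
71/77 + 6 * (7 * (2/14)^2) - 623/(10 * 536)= 686349/412720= 1.66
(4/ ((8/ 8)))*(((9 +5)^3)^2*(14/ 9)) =421654016/ 9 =46850446.22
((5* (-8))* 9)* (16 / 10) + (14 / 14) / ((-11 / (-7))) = -6329 / 11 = -575.36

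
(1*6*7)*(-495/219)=-6930/73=-94.93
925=925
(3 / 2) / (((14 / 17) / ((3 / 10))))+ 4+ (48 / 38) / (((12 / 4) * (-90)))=217459 / 47880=4.54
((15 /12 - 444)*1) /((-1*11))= 161 /4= 40.25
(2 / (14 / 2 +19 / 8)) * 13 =208 / 75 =2.77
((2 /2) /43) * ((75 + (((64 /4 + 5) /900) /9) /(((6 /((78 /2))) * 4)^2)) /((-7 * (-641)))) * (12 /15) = 12961183 /41675256000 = 0.00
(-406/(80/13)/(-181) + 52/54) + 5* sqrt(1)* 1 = 1236893/195480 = 6.33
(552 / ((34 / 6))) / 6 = 276 / 17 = 16.24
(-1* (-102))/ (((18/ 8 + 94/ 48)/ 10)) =24480/ 101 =242.38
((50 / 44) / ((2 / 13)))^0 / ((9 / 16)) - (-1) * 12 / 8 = 59 / 18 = 3.28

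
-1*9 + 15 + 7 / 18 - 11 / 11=97 / 18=5.39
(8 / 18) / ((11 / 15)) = 0.61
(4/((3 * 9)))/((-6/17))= -0.42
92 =92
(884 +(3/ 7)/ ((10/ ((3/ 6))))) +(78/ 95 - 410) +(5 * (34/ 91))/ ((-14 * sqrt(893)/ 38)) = 1263081/ 2660 - 170 * sqrt(893)/ 29939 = 474.67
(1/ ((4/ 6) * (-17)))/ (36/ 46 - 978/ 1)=23/ 254728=0.00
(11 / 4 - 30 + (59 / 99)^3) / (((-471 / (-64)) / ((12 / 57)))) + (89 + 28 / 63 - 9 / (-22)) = 1547001012259 / 17366411502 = 89.08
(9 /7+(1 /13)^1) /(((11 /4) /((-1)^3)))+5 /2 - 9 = -14005 /2002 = -7.00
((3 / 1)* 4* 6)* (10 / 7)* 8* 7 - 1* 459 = 5301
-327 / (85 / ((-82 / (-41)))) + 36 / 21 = -3558 / 595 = -5.98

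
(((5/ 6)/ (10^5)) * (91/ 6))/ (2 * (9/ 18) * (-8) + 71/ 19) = -1729/ 58320000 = -0.00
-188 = -188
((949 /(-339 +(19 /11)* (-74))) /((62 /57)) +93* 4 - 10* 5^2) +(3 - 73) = 1227709 /24490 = 50.13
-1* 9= -9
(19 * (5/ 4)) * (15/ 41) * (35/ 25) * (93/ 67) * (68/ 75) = 210273/ 13735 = 15.31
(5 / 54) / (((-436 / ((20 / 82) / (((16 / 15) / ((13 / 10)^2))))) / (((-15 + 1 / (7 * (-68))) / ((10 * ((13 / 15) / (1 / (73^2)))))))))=464165 / 17412223911936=0.00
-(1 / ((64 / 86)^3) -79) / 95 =501833 / 622592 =0.81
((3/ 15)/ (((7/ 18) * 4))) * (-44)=-198/ 35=-5.66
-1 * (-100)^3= 1000000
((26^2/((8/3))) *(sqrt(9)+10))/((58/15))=98865/116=852.28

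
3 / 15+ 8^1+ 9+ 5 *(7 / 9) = 949 / 45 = 21.09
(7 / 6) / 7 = 1 / 6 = 0.17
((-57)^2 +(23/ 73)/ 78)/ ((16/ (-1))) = -18499829/ 91104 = -203.06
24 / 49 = 0.49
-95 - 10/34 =-1620/17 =-95.29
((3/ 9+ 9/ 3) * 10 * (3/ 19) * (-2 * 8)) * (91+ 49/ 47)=-6921600/ 893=-7750.95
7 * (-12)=-84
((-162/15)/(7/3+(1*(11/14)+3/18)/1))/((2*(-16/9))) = 1701/1840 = 0.92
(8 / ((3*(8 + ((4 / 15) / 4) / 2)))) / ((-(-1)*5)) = 16 / 241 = 0.07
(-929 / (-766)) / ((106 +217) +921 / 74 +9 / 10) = 171865 / 47663584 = 0.00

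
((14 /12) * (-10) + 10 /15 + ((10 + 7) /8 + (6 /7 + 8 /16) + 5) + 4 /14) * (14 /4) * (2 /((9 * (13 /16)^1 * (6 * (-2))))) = 0.18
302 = 302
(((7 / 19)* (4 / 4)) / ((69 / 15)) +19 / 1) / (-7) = -8338 / 3059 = -2.73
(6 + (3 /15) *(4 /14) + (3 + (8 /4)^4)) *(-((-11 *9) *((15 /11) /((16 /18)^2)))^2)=-20973319065 /28672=-731491.32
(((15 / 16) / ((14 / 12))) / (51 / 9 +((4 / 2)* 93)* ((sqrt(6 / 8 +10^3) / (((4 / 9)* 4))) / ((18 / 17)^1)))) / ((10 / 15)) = -25920 / 37079983381 +225990* sqrt(4003) / 37079983381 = 0.00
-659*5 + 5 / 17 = -3294.71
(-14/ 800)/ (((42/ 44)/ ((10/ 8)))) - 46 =-46.02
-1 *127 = -127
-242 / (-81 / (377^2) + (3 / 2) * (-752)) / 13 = 0.02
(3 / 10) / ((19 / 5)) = 3 / 38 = 0.08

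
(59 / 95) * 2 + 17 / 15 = 2.38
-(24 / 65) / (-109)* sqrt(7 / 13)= 24* sqrt(91) / 92105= 0.00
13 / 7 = 1.86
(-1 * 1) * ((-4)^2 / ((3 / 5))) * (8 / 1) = -640 / 3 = -213.33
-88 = -88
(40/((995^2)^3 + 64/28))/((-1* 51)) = -280/346422985840186828941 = -0.00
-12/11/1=-12/11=-1.09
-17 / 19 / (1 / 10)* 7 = -1190 / 19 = -62.63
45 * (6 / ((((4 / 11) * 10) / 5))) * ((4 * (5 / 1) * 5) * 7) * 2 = 519750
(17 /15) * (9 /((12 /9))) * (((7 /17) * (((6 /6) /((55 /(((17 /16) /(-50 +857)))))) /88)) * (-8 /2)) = -357 /104156800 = -0.00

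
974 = 974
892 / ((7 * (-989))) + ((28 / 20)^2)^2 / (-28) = -4604589 / 17307500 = -0.27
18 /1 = 18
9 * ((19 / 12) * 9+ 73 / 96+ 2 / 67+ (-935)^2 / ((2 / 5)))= 42172904217 / 2144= 19670197.86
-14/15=-0.93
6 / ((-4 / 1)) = -1.50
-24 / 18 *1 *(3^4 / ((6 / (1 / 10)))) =-9 / 5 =-1.80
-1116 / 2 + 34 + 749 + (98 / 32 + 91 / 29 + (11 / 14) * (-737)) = -1129885 / 3248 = -347.87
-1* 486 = -486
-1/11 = -0.09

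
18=18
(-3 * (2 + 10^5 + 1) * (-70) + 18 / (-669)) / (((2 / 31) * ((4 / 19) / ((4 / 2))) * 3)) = 229864145423 / 223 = 1030780921.18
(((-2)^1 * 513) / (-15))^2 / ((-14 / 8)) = -467856 / 175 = -2673.46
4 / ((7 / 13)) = 52 / 7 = 7.43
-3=-3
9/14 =0.64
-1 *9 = -9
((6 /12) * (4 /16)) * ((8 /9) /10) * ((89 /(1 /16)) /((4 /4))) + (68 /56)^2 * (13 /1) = 308617 /8820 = 34.99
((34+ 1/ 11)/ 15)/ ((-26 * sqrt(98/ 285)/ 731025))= -18275625 * sqrt(570)/ 4004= -108972.17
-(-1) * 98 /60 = 49 /30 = 1.63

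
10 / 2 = 5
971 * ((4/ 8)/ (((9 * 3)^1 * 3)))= 971/ 162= 5.99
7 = 7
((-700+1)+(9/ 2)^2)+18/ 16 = -5421/ 8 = -677.62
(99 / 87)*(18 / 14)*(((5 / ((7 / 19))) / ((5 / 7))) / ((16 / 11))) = 62073 / 3248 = 19.11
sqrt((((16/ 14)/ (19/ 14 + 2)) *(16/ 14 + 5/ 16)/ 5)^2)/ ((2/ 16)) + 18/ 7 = 5534/ 1645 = 3.36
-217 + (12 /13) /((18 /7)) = -8449 /39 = -216.64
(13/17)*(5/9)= 65/153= 0.42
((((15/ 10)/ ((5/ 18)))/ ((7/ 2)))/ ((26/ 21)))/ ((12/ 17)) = 459/ 260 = 1.77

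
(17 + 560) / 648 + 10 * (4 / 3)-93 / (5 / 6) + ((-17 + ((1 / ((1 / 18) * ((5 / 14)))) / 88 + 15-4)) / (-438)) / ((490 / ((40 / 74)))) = -91863136837 / 943383672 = -97.38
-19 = -19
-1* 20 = -20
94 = 94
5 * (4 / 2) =10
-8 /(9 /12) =-10.67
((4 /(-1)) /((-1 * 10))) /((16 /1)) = 1 /40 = 0.02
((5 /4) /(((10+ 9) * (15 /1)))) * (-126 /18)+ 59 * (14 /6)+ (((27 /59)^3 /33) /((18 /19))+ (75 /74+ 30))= 3214239157381 /19058349684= 168.65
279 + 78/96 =4477/16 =279.81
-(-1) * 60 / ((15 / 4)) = 16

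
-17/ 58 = -0.29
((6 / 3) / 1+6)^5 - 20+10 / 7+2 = 229260 / 7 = 32751.43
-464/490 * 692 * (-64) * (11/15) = 113022976/3675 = 30754.55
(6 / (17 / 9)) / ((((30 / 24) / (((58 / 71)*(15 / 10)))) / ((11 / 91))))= 206712 / 549185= 0.38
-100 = -100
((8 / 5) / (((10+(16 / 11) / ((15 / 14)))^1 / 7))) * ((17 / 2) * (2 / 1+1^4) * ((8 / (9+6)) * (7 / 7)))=62832 / 4685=13.41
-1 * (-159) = 159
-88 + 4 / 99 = -8708 / 99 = -87.96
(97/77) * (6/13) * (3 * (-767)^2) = 1026126.47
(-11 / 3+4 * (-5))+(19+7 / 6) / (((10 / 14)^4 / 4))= 178889 / 625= 286.22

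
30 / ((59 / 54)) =1620 / 59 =27.46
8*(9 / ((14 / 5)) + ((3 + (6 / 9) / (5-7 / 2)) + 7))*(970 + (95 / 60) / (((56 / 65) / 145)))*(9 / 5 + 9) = 286000943 / 196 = 1459188.48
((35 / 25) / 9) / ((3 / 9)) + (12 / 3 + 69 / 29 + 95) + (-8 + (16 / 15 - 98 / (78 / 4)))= 169437 / 1885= 89.89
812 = 812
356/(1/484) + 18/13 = 2239970/13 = 172305.38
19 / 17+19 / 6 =437 / 102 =4.28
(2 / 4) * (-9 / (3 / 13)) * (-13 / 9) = 169 / 6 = 28.17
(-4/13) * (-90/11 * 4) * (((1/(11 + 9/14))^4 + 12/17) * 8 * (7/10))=39.81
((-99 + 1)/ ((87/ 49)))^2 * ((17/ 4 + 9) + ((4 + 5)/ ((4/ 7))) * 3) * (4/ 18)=2790163684/ 68121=40958.94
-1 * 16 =-16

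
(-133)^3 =-2352637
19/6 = 3.17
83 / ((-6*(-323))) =83 / 1938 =0.04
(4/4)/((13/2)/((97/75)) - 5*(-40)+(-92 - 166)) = -194/10277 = -0.02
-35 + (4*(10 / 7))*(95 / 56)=-1240 / 49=-25.31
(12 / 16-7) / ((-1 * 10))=5 / 8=0.62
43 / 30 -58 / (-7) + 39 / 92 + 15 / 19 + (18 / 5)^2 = 21926087 / 917700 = 23.89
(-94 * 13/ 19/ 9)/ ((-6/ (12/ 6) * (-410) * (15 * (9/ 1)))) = -611/ 14197275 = -0.00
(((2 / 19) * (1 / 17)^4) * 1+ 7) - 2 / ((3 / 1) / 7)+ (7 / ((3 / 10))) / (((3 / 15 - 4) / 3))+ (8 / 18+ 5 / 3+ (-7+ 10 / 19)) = -292072919 / 14282091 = -20.45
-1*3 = -3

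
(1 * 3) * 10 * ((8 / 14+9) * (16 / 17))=32160 / 119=270.25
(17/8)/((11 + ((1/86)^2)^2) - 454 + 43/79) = -9182899486/1912012322385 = -0.00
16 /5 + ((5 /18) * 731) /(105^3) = 13336571 /4167450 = 3.20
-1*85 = -85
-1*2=-2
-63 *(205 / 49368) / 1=-0.26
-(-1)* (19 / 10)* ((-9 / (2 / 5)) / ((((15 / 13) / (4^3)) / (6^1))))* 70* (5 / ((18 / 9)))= -2489760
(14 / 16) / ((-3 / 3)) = -7 / 8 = -0.88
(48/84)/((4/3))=3/7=0.43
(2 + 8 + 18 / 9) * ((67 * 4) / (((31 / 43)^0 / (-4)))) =-12864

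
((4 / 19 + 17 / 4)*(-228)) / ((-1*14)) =1017 / 14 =72.64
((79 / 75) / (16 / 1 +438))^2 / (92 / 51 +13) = 106097 / 291782962500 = 0.00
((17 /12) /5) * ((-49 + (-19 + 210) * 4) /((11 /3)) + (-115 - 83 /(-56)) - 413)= -63121 /672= -93.93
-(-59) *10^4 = 590000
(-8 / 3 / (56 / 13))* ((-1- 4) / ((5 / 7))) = 13 / 3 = 4.33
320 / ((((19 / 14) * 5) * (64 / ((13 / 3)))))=3.19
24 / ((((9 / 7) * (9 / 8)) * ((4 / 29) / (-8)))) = -25984 / 27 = -962.37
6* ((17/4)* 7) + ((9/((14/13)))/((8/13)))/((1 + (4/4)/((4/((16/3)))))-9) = 395277/2240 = 176.46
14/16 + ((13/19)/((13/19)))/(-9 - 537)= 1907/2184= 0.87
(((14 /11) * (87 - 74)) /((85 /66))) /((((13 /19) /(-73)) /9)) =-1048572 /85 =-12336.14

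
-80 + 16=-64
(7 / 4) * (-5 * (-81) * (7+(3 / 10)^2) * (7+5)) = 1206009 / 20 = 60300.45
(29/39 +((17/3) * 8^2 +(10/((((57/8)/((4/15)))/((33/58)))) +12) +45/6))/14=784089/28652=27.37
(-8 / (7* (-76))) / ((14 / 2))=2 / 931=0.00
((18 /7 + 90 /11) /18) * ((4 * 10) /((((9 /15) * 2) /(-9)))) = -13800 /77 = -179.22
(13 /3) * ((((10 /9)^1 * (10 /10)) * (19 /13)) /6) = 95 /81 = 1.17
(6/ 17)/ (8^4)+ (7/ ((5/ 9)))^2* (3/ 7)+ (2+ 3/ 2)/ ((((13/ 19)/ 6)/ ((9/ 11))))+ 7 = 12465635813/ 124467200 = 100.15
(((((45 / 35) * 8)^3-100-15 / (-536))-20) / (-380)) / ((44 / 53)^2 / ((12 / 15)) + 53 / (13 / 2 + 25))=-4500127036953 / 4493279788480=-1.00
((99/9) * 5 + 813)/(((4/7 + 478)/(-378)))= -1148364/1675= -685.59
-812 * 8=-6496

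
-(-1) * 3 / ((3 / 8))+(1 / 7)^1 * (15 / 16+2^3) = 1039 / 112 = 9.28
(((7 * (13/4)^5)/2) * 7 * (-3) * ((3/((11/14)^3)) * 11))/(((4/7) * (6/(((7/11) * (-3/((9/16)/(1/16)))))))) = 305775751099/2725888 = 112174.73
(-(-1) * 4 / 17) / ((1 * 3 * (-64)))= -1 / 816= -0.00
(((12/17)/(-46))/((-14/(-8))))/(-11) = 24/30107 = 0.00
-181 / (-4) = 181 / 4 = 45.25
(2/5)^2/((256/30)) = 3/160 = 0.02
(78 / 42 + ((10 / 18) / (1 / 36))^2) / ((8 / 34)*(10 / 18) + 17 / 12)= 1721556 / 6629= 259.70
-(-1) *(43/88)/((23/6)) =0.13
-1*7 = -7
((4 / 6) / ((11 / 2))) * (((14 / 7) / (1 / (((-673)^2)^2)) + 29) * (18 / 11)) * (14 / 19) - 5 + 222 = 137857224824179 / 2299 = 59963995138.83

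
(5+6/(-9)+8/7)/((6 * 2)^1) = 115/252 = 0.46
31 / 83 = 0.37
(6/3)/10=1/5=0.20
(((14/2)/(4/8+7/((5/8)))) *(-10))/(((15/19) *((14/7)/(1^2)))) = -1330/351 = -3.79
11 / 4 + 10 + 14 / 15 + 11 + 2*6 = 36.68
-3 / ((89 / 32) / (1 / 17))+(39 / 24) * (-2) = -20053 / 6052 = -3.31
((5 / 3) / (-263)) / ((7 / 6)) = -10 / 1841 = -0.01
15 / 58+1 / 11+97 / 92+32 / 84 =1100005 / 616308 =1.78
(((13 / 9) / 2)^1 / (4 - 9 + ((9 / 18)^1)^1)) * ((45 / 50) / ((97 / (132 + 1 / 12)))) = -4121 / 20952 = -0.20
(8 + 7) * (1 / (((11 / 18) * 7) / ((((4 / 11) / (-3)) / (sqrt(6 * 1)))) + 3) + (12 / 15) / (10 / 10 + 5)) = 285754 / 143309 - 10164 * sqrt(6) / 143309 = 1.82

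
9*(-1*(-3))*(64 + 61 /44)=77679 /44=1765.43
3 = 3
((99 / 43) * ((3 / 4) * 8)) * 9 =5346 / 43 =124.33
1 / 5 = 0.20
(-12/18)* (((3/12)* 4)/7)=-0.10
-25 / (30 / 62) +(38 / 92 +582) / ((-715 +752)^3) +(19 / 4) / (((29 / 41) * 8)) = -164816390485 / 3243412896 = -50.82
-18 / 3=-6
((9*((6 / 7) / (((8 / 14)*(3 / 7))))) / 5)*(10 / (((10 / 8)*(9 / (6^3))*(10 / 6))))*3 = 54432 / 25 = 2177.28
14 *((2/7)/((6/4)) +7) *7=2114/3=704.67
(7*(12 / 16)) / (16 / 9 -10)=-189 / 296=-0.64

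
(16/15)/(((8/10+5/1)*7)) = 0.03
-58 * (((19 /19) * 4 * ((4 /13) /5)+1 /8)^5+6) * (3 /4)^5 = -82.68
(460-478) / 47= -18 / 47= -0.38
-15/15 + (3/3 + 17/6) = 17/6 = 2.83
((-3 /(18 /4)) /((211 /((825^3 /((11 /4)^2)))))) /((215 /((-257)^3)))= 168048470700000 /9073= 18521819761.93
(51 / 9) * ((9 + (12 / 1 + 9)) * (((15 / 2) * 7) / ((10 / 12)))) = 10710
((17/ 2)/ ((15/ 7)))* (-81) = -3213/ 10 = -321.30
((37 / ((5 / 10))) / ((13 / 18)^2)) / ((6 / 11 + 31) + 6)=263736 / 69797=3.78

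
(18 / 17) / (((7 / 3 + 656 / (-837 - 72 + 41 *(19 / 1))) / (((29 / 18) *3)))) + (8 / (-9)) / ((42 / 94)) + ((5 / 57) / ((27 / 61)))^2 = -572041439644 / 149100765471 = -3.84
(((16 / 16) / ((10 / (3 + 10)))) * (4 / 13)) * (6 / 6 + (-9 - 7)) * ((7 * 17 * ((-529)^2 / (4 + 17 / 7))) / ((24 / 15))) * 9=-699322659 / 4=-174830664.75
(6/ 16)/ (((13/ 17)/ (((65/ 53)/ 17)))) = 15/ 424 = 0.04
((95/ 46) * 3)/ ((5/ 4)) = 114/ 23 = 4.96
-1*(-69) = 69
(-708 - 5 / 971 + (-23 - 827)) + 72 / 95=-143648273 / 92245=-1557.25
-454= -454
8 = 8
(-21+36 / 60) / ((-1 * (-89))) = -102 / 445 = -0.23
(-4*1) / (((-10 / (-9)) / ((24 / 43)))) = -432 / 215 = -2.01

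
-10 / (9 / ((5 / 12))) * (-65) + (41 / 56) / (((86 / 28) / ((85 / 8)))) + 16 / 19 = 23624237 / 705888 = 33.47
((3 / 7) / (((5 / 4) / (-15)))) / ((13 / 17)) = -612 / 91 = -6.73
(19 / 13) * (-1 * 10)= -190 / 13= -14.62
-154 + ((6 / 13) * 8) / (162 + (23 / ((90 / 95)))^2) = -487385362 / 3164941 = -154.00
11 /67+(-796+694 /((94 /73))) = -256.88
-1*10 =-10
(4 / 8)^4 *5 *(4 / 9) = 5 / 36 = 0.14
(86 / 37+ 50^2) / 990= 15431 / 6105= 2.53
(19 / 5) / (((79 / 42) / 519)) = 414162 / 395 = 1048.51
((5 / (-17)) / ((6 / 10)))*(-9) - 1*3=24 / 17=1.41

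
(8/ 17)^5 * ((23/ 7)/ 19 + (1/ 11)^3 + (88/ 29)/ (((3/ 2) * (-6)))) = -247507124224/ 65601657230571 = -0.00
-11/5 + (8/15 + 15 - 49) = -107/3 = -35.67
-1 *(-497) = 497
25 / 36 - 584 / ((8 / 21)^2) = -289687 / 72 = -4023.43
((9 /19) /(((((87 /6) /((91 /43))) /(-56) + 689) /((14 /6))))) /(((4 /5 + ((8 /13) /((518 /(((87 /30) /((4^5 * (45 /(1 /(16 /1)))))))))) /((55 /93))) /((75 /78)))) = 7805147750400000 /4047444102038468707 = 0.00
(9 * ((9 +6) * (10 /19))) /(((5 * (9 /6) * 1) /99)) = 17820 /19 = 937.89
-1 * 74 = -74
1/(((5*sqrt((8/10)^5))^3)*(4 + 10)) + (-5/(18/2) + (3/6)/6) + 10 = 9.53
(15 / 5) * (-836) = -2508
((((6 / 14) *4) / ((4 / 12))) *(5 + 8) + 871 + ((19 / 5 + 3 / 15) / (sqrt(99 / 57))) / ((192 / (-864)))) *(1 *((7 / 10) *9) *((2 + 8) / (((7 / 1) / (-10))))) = -590850 / 7 + 540 *sqrt(627) / 11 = -83177.91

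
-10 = -10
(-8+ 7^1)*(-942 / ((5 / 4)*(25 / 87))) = 327816 / 125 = 2622.53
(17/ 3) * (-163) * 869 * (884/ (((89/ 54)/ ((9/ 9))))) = -38316080088/ 89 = -430517753.80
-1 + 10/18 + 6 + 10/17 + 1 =1093/153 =7.14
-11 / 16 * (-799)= 8789 / 16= 549.31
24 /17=1.41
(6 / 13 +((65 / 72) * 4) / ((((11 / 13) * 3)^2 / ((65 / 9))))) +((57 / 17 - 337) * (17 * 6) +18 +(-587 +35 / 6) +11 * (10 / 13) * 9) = -39578368408 / 1146717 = -34514.50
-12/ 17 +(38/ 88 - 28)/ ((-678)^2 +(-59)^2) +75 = 89062231/ 1198780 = 74.29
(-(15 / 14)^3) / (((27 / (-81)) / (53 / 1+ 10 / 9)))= 547875 / 2744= 199.66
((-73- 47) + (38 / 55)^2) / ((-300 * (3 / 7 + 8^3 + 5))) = 632723 / 821741250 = 0.00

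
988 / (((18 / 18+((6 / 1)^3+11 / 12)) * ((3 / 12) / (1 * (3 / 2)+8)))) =450528 / 2615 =172.29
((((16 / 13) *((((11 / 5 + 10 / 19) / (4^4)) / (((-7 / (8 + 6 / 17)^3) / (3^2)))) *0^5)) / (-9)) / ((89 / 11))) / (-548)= 0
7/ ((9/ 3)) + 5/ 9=26/ 9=2.89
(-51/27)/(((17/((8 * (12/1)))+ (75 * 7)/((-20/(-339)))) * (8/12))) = -272/854297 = -0.00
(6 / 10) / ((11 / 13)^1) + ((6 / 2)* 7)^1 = 1194 / 55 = 21.71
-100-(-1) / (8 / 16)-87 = -185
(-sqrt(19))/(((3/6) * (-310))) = 0.03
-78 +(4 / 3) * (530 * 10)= 20966 / 3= 6988.67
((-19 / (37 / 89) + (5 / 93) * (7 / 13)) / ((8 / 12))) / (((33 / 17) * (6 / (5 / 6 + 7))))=-408114019 / 8857134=-46.08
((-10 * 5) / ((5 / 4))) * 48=-1920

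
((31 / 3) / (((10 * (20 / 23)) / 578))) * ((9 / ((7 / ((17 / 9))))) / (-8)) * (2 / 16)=-3502969 / 134400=-26.06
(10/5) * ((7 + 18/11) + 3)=256/11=23.27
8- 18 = -10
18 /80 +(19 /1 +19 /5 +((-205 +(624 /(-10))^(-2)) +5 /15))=-88408507 /486720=-181.64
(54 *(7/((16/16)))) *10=3780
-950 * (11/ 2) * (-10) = 52250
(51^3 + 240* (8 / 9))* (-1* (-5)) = 1992965 / 3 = 664321.67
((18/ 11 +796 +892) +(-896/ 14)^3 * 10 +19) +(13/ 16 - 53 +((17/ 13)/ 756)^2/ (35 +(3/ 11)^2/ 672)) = -377218651486917621317/ 143988480011376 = -2619783.55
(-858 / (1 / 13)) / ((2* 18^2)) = -1859 / 108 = -17.21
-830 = -830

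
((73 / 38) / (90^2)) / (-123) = -73 / 37859400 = -0.00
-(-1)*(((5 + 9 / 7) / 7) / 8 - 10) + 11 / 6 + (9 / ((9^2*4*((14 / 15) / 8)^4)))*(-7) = -1088288 / 1029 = -1057.62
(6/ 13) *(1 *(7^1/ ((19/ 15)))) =630/ 247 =2.55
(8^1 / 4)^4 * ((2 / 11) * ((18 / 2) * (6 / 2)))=864 / 11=78.55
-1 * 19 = -19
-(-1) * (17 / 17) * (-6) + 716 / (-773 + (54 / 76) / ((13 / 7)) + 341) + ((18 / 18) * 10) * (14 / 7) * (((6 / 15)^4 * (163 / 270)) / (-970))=-165009725542 / 21544003125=-7.66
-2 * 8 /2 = -8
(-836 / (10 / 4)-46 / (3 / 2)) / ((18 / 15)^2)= -6845 / 27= -253.52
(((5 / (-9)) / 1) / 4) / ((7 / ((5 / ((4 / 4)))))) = -25 / 252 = -0.10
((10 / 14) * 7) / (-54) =-5 / 54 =-0.09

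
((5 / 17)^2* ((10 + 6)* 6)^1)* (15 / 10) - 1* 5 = 2155 / 289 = 7.46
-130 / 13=-10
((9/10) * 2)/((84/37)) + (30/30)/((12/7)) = 1.38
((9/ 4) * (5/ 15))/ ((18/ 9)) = 3/ 8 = 0.38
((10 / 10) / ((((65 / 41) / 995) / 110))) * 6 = 5384940 / 13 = 414226.15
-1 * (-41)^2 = -1681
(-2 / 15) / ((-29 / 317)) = 634 / 435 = 1.46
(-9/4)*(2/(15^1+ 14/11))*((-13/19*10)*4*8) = 205920/3401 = 60.55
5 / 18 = 0.28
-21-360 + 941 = 560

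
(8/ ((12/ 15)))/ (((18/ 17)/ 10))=850/ 9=94.44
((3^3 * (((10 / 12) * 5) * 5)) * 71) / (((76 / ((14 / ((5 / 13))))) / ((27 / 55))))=7850115 / 836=9390.09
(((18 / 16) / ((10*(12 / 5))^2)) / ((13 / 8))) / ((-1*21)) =-1 / 17472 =-0.00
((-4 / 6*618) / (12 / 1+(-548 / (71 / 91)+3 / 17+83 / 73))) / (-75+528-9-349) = 18150866 / 2883873485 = 0.01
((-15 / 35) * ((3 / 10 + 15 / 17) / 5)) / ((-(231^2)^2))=67 / 1882445345550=0.00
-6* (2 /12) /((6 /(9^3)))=-243 /2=-121.50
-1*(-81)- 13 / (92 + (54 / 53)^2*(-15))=17353211 / 214688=80.83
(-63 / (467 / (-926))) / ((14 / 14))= 58338 / 467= 124.92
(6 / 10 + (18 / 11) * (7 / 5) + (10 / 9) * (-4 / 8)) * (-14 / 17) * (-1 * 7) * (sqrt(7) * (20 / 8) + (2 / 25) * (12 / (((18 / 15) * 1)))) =26656 / 2475 + 3332 * sqrt(7) / 99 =99.82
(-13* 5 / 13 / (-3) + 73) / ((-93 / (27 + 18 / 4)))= -784 / 31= -25.29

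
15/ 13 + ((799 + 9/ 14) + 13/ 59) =8601321/ 10738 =801.02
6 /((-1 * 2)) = -3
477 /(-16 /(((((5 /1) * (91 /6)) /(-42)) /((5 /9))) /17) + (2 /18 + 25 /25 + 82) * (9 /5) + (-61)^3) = -10335 /4912867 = -0.00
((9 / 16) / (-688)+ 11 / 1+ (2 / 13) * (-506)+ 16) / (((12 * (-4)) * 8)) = 7276405 / 54951936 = 0.13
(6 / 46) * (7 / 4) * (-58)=-609 / 46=-13.24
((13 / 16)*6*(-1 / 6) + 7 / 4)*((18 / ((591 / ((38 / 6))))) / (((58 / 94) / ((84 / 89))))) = 281295 / 1016914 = 0.28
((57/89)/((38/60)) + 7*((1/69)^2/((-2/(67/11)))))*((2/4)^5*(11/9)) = 9385039/244067904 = 0.04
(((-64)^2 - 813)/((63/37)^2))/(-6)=-91723/486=-188.73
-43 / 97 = -0.44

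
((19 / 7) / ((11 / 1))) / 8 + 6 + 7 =8027 / 616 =13.03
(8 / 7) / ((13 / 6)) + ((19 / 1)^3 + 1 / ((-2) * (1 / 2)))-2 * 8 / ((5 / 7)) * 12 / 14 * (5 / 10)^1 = 3116262 / 455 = 6848.93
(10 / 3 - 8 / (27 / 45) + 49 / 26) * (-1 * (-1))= -211 / 26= -8.12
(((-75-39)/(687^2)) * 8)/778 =-152/61198647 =-0.00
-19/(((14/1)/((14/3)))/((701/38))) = -701/6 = -116.83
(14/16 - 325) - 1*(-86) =-1905/8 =-238.12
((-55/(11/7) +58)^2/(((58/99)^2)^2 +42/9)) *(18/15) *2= 304893173574/1148986585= 265.36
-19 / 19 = -1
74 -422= -348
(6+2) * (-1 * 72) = -576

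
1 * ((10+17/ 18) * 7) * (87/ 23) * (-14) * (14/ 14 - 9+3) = 20285.29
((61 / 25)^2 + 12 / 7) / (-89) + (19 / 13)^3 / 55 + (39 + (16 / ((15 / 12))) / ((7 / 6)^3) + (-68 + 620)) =276208070637899 / 461091255625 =599.03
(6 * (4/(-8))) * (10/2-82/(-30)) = -116/5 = -23.20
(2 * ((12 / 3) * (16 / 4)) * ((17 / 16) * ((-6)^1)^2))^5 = 2747306344218624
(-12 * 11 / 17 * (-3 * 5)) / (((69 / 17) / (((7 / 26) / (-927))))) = -770 / 92391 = -0.01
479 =479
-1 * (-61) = 61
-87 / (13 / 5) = -435 / 13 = -33.46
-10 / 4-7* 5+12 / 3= -67 / 2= -33.50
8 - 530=-522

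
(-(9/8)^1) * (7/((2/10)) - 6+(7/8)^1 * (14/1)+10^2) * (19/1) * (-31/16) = 2995065/512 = 5849.74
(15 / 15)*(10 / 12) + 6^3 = 1301 / 6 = 216.83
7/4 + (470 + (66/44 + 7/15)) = 28423/60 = 473.72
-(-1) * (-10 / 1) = -10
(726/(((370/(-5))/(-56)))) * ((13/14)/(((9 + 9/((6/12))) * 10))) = 3146/1665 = 1.89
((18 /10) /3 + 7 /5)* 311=622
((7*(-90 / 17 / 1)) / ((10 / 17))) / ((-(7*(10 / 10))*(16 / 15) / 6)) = 50.62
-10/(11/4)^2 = -160/121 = -1.32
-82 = -82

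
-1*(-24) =24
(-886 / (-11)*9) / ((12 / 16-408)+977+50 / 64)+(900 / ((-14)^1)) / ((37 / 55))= -4904379738 / 52014193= -94.29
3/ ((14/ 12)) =18/ 7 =2.57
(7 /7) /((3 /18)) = 6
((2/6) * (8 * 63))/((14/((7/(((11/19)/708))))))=1129968/11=102724.36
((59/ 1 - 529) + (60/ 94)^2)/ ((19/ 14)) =-14522620/ 41971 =-346.02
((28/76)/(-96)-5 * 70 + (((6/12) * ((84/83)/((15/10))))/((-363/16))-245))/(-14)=1557115675/36636864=42.50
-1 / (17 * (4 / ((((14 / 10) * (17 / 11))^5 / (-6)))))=1403737447 / 12078825000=0.12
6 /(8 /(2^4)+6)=12 /13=0.92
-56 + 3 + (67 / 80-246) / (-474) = -1990147 / 37920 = -52.48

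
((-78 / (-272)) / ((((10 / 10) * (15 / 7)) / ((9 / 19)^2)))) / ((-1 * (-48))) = 2457 / 3927680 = 0.00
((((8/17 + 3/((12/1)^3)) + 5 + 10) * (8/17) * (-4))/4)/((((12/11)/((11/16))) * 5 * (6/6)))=-3666421/3995136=-0.92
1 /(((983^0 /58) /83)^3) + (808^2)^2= 537793907640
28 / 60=7 / 15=0.47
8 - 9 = -1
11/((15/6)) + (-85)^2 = 36147/5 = 7229.40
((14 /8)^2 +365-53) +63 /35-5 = 24949 /80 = 311.86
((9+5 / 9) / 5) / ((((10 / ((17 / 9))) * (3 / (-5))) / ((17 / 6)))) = -12427 / 7290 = -1.70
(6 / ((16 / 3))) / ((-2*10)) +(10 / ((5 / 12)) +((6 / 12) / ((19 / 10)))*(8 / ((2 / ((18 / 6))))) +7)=103669 / 3040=34.10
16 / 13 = 1.23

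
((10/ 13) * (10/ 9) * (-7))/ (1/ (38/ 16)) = -3325/ 234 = -14.21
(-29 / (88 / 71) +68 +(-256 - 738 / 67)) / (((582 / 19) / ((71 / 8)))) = -64.44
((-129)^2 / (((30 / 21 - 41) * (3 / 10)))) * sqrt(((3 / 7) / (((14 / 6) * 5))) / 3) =-11094 * sqrt(15) / 277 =-155.12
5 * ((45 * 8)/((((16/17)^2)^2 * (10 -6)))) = 18792225/32768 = 573.49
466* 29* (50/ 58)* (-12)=-139800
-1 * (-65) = 65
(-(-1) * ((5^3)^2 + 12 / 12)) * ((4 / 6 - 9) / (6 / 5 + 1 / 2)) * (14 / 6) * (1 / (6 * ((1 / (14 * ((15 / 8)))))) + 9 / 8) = -150400250 / 153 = -983008.17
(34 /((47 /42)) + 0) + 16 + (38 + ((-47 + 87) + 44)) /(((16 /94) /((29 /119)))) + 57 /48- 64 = 14160639 /89488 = 158.24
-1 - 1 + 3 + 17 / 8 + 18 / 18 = 33 / 8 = 4.12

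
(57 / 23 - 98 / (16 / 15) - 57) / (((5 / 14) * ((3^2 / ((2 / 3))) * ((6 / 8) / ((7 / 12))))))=-146657 / 6210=-23.62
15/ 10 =3/ 2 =1.50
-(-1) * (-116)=-116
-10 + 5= -5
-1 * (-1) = 1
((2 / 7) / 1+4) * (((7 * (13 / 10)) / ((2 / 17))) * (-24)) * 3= -23868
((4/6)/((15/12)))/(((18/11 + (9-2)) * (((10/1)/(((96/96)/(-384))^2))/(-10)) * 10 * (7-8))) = 11/262656000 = 0.00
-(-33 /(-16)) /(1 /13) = -429 /16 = -26.81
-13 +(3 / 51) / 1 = -220 / 17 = -12.94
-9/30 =-3/10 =-0.30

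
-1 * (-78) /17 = 78 /17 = 4.59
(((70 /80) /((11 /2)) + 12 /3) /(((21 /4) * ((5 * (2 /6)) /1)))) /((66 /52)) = 1586 /4235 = 0.37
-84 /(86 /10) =-420 /43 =-9.77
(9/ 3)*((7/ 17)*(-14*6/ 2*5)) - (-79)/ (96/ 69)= -110231/ 544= -202.63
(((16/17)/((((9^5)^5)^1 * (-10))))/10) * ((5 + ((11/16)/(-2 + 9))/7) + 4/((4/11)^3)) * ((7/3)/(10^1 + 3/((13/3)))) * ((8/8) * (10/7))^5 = -299650000/199578933576404562205953911132163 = -0.00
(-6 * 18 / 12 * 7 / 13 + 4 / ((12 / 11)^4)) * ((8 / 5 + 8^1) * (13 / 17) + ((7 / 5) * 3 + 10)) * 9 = -249490229 / 636480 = -391.98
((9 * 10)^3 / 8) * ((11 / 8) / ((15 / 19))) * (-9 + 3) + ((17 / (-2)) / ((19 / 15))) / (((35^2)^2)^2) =-952256.25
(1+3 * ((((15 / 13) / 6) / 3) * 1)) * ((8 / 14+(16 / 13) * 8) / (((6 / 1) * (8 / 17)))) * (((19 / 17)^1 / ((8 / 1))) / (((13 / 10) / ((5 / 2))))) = 1.18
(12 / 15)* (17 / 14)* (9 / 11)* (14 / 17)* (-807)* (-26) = 755352 / 55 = 13733.67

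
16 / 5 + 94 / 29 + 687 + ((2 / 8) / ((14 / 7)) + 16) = 823097 / 1160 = 709.57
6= 6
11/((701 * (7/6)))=66/4907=0.01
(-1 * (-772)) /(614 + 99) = 772 /713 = 1.08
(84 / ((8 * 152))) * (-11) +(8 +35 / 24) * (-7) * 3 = -60613 / 304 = -199.38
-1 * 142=-142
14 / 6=7 / 3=2.33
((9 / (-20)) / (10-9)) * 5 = -9 / 4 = -2.25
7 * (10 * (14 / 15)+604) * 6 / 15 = 5152 / 3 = 1717.33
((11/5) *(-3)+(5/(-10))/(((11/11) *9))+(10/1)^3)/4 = 89401/360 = 248.34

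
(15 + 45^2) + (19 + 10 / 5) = 2061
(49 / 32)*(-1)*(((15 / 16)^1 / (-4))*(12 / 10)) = 441 / 1024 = 0.43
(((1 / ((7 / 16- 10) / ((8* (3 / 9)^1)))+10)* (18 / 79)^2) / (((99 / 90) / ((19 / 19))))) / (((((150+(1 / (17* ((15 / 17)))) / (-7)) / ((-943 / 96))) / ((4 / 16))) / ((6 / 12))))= -0.00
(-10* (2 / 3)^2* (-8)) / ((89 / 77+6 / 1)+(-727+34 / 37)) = -455840 / 9216981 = -0.05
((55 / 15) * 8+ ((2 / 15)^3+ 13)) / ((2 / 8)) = 169.34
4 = 4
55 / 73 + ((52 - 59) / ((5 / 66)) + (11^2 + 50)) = 28964 / 365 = 79.35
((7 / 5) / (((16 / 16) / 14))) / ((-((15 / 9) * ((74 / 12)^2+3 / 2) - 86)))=10584 / 10865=0.97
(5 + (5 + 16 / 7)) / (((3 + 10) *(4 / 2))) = 43 / 91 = 0.47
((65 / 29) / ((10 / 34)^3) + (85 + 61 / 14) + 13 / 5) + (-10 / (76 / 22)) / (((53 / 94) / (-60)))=4988853717 / 10221050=488.10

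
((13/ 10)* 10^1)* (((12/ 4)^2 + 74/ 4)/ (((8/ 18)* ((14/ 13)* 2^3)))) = 83655/ 896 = 93.36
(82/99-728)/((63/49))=-503930/891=-565.58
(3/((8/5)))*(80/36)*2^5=400/3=133.33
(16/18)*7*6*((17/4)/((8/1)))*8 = 476/3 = 158.67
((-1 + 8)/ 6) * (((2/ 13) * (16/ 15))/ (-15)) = -112/ 8775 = -0.01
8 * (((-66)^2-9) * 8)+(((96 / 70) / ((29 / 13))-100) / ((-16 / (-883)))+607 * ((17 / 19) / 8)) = 42086205699 / 154280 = 272791.07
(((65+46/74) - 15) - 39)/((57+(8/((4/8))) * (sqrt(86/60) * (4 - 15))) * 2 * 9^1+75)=-75680 * sqrt(1290)/812338293 - 789050/812338293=-0.00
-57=-57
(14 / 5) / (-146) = -7 / 365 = -0.02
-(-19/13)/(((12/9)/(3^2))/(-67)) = -34371/52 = -660.98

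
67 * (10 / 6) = 335 / 3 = 111.67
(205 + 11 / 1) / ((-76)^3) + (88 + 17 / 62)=150156391 / 1701032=88.27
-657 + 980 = 323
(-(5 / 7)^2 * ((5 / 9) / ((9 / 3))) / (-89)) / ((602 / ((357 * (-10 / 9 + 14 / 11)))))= 17000 / 167082993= 0.00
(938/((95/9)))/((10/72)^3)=393869952/11875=33168.00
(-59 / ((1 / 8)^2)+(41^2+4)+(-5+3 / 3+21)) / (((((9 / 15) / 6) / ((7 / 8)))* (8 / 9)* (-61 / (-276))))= -92373.75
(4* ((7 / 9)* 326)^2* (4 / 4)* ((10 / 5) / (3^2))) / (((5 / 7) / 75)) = 1458106720 / 243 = 6000439.18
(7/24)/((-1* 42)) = -0.01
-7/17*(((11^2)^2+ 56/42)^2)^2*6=-52125977473155687374/459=-113564221074413262.25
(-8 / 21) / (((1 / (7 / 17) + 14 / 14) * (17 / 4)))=-4 / 153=-0.03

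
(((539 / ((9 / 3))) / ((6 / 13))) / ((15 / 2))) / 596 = 7007 / 80460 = 0.09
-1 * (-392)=392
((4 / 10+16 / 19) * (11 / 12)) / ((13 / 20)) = 1298 / 741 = 1.75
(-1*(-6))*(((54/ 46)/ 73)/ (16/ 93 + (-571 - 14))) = -15066/ 91319131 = -0.00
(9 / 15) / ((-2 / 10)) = -3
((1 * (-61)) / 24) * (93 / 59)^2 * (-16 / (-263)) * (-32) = 11255232 / 915503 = 12.29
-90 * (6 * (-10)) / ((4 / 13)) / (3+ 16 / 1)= 923.68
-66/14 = -33/7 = -4.71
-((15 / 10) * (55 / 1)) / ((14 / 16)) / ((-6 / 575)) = 9035.71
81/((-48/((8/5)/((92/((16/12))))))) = -0.04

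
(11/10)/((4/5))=11/8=1.38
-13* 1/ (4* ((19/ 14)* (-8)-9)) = 91/ 556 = 0.16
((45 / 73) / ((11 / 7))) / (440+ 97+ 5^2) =315 / 451286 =0.00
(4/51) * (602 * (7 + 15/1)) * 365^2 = 7057727600/51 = 138386815.69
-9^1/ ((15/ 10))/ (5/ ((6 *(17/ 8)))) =-153/ 10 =-15.30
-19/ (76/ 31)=-31/ 4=-7.75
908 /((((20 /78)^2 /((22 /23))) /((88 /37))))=668436912 /21275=31418.89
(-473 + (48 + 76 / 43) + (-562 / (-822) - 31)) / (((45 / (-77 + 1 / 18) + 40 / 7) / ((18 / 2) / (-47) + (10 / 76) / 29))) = 150495009221753 / 9104124430452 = 16.53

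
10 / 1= 10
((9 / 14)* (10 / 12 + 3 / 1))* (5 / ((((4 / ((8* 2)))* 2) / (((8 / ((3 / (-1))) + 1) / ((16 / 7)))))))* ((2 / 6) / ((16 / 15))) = -2875 / 512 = -5.62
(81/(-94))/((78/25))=-0.28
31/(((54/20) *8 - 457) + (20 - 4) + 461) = 155/208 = 0.75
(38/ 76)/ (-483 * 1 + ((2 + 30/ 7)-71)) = -7/ 7668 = -0.00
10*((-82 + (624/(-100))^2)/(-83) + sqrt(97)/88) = 5*sqrt(97)/44 + 53828/10375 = 6.31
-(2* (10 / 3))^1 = -20 / 3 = -6.67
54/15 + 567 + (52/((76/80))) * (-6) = 23007/95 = 242.18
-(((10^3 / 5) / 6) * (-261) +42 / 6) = 8693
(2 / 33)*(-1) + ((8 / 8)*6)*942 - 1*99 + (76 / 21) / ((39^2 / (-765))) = 216710141 / 39039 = 5551.12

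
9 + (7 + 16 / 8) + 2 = 20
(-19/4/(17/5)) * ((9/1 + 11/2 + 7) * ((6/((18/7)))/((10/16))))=-5719/51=-112.14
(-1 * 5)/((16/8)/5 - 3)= 25/13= 1.92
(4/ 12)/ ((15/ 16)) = 16/ 45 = 0.36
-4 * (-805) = 3220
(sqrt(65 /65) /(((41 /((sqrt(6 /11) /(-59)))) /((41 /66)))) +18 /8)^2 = 1125870281 /222394128 - 3 * sqrt(66) /28556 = 5.06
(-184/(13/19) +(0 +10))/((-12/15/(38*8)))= 1279080/13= 98390.77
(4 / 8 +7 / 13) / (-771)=-9 / 6682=-0.00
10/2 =5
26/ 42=13/ 21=0.62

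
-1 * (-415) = 415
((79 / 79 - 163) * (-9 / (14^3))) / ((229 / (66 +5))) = 51759 / 314188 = 0.16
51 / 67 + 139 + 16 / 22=103540 / 737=140.49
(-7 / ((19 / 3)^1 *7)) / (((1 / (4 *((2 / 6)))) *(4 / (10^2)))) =-100 / 19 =-5.26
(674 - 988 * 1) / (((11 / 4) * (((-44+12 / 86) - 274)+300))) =6751 / 1056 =6.39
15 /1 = 15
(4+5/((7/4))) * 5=240/7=34.29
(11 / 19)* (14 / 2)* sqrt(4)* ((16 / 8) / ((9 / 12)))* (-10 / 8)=-1540 / 57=-27.02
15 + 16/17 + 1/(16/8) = 559/34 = 16.44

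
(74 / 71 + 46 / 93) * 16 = 162368 / 6603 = 24.59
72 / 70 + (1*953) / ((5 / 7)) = 46733 / 35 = 1335.23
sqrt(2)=1.41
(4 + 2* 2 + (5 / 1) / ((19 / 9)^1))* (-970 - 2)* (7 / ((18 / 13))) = -968058 / 19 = -50950.42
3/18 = 1/6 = 0.17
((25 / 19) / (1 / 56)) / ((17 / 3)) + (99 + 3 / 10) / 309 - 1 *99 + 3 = -27505327 / 332690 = -82.68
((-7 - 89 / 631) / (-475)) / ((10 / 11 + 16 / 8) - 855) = -49566 / 2809322425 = -0.00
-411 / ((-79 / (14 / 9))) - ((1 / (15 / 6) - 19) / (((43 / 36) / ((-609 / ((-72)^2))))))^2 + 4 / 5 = 15554857147 / 2804563200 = 5.55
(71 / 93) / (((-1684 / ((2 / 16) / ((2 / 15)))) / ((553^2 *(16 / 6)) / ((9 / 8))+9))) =-6948066745 / 22552128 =-308.09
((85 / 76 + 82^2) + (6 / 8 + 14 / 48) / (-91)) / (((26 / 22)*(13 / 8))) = 3501.83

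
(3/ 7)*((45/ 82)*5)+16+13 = 30.18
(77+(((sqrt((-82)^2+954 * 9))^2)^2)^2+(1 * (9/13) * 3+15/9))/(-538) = -2142719736113193149/20982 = -102121806124925.80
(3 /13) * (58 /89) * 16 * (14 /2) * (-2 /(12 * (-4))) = 812 /1157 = 0.70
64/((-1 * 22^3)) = -8/1331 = -0.01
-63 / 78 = -21 / 26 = -0.81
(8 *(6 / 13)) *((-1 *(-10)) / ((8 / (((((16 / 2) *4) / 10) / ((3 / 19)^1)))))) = 1216 / 13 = 93.54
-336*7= -2352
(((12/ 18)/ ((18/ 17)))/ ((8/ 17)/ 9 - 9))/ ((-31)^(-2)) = -277729/ 4107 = -67.62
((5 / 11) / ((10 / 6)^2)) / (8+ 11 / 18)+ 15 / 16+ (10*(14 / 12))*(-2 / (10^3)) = 381853 / 409200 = 0.93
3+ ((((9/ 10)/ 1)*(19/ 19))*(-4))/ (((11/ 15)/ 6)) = -291/ 11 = -26.45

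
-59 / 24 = -2.46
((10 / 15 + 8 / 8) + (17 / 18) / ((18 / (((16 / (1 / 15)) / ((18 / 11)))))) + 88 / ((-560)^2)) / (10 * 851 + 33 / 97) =8650719281 / 7863411376800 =0.00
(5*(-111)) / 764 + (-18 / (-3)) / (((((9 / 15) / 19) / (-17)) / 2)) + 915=-4236935 / 764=-5545.73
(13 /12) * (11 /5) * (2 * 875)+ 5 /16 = 200215 /48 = 4171.15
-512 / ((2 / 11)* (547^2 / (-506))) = 1424896 / 299209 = 4.76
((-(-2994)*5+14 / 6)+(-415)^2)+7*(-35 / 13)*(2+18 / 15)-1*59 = 7296043 / 39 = 187078.03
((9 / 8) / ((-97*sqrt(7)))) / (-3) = 3*sqrt(7) / 5432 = 0.00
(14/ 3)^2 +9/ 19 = 3805/ 171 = 22.25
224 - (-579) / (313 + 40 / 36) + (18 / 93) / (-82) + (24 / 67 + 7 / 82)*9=110659511993 / 481477678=229.83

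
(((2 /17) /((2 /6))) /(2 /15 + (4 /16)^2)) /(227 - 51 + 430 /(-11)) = 2640 /200549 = 0.01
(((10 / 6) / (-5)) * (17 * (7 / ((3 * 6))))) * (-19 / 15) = 2261 / 810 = 2.79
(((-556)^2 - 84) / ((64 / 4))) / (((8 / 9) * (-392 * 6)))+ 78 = 1725075 / 25088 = 68.76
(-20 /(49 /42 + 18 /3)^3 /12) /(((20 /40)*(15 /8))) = -384 /79507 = -0.00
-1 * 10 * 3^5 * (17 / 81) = -510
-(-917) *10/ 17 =9170/ 17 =539.41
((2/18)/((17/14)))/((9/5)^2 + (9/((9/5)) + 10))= 175/34884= 0.01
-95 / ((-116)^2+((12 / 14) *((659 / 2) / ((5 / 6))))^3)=-4073125 / 1669643881928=-0.00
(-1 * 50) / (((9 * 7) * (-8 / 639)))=1775 / 28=63.39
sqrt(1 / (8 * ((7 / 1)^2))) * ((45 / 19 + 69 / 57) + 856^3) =31679495.95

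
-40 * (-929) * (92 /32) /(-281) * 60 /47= -6410100 /13207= -485.36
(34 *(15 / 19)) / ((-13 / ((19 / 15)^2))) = -646 / 195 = -3.31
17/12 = 1.42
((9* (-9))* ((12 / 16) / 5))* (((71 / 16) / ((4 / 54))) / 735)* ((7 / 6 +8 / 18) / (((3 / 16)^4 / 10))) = -3162624 / 245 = -12908.67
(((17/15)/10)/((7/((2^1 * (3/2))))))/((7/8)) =68/1225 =0.06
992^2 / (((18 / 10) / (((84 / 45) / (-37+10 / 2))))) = -861056 / 27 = -31890.96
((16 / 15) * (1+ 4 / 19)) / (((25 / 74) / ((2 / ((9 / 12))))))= 10.19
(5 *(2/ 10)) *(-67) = -67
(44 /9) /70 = 22 /315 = 0.07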